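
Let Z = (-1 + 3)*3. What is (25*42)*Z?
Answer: 6300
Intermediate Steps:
Z = 6 (Z = 2*3 = 6)
(25*42)*Z = (25*42)*6 = 1050*6 = 6300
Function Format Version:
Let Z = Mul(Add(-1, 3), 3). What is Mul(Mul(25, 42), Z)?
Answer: 6300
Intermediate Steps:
Z = 6 (Z = Mul(2, 3) = 6)
Mul(Mul(25, 42), Z) = Mul(Mul(25, 42), 6) = Mul(1050, 6) = 6300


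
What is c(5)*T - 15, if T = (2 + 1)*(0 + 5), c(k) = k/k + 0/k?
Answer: 0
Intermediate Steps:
c(k) = 1 (c(k) = 1 + 0 = 1)
T = 15 (T = 3*5 = 15)
c(5)*T - 15 = 1*15 - 15 = 15 - 15 = 0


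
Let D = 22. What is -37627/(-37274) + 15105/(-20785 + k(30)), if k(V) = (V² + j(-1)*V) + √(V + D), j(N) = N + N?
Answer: 1246207790807/4942569338534 - 10070*√13/132600991 ≈ 0.25186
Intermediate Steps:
j(N) = 2*N
k(V) = V² + √(22 + V) - 2*V (k(V) = (V² + (2*(-1))*V) + √(V + 22) = (V² - 2*V) + √(22 + V) = V² + √(22 + V) - 2*V)
-37627/(-37274) + 15105/(-20785 + k(30)) = -37627/(-37274) + 15105/(-20785 + (30² + √(22 + 30) - 2*30)) = -37627*(-1/37274) + 15105/(-20785 + (900 + √52 - 60)) = 37627/37274 + 15105/(-20785 + (900 + 2*√13 - 60)) = 37627/37274 + 15105/(-20785 + (840 + 2*√13)) = 37627/37274 + 15105/(-19945 + 2*√13)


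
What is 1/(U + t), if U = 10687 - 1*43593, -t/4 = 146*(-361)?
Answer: 1/177918 ≈ 5.6206e-6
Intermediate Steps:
t = 210824 (t = -584*(-361) = -4*(-52706) = 210824)
U = -32906 (U = 10687 - 43593 = -32906)
1/(U + t) = 1/(-32906 + 210824) = 1/177918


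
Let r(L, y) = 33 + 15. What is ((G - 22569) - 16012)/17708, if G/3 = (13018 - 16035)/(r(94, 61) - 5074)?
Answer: -27699865/12714344 ≈ -2.1786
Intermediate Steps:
r(L, y) = 48
G = 1293/718 (G = 3*((13018 - 16035)/(48 - 5074)) = 3*(-3017/(-5026)) = 3*(-3017*(-1/5026)) = 3*(431/718) = 1293/718 ≈ 1.8008)
((G - 22569) - 16012)/17708 = ((1293/718 - 22569) - 16012)/17708 = (-16203249/718 - 16012)*(1/17708) = -27699865/718*1/17708 = -27699865/12714344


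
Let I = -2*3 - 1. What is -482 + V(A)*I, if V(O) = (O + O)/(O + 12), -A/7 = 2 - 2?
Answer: -482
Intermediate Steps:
A = 0 (A = -7*(2 - 2) = -7*0 = 0)
V(O) = 2*O/(12 + O) (V(O) = (2*O)/(12 + O) = 2*O/(12 + O))
I = -7 (I = -6 - 1 = -7)
-482 + V(A)*I = -482 + (2*0/(12 + 0))*(-7) = -482 + (2*0/12)*(-7) = -482 + (2*0*(1/12))*(-7) = -482 + 0*(-7) = -482 + 0 = -482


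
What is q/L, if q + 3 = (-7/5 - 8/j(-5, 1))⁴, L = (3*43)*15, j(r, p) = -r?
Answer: 26/645 ≈ 0.040310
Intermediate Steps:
L = 1935 (L = 129*15 = 1935)
q = 78 (q = -3 + (-7/5 - 8/((-1*(-5))))⁴ = -3 + (-7*⅕ - 8/5)⁴ = -3 + (-7/5 - 8*⅕)⁴ = -3 + (-7/5 - 8/5)⁴ = -3 + (-3)⁴ = -3 + 81 = 78)
q/L = 78/1935 = 78*(1/1935) = 26/645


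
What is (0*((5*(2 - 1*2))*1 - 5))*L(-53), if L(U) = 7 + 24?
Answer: 0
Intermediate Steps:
L(U) = 31
(0*((5*(2 - 1*2))*1 - 5))*L(-53) = (0*((5*(2 - 1*2))*1 - 5))*31 = (0*((5*(2 - 2))*1 - 5))*31 = (0*((5*0)*1 - 5))*31 = (0*(0*1 - 5))*31 = (0*(0 - 5))*31 = (0*(-5))*31 = 0*31 = 0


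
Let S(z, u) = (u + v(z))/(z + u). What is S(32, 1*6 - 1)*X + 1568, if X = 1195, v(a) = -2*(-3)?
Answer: 71161/37 ≈ 1923.3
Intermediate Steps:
v(a) = 6
S(z, u) = (6 + u)/(u + z) (S(z, u) = (u + 6)/(z + u) = (6 + u)/(u + z))
S(32, 1*6 - 1)*X + 1568 = ((6 + (1*6 - 1))/((1*6 - 1) + 32))*1195 + 1568 = ((6 + (6 - 1))/((6 - 1) + 32))*1195 + 1568 = ((6 + 5)/(5 + 32))*1195 + 1568 = (11/37)*1195 + 1568 = 13145/37 + 1568 = 71161/37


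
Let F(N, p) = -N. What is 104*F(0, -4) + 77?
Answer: 77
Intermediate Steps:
104*F(0, -4) + 77 = 104*(-1*0) + 77 = 104*0 + 77 = 0 + 77 = 77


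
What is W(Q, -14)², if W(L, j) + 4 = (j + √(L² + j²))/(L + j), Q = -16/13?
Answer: (305 + √8345)²/9801 ≈ 16.028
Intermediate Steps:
Q = -16/13 (Q = -16*1/13 = -16/13 ≈ -1.2308)
W(L, j) = -4 + (j + √(L² + j²))/(L + j)
W(Q, -14)² = ((√((-16/13)² + (-14)²) - 4*(-16/13) - 3*(-14))/(-16/13 - 14))² = ((√(256/169 + 196) + 64/13 + 42)/(-198/13))² = (-13*(√(33380/169) + 64/13 + 42)/198)² = (-13*(2*√8345/13 + 64/13 + 42)/198)² = (-13*(610/13 + 2*√8345/13)/198)² = (-305/99 - √8345/99)²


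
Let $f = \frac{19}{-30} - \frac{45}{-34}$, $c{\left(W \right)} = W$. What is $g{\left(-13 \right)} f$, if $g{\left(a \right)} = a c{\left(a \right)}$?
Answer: $\frac{29744}{255} \approx 116.64$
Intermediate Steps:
$g{\left(a \right)} = a^{2}$ ($g{\left(a \right)} = a a = a^{2}$)
$f = \frac{176}{255}$ ($f = 19 \left(- \frac{1}{30}\right) - - \frac{45}{34} = - \frac{19}{30} + \frac{45}{34} = \frac{176}{255} \approx 0.6902$)
$g{\left(-13 \right)} f = \left(-13\right)^{2} \cdot \frac{176}{255} = 169 \cdot \frac{176}{255} = \frac{29744}{255}$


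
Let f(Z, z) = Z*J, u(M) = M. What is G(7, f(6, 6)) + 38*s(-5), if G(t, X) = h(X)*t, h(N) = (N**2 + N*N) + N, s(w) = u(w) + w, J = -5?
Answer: 12010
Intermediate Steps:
s(w) = 2*w (s(w) = w + w = 2*w)
h(N) = N + 2*N**2 (h(N) = (N**2 + N**2) + N = 2*N**2 + N = N + 2*N**2)
f(Z, z) = -5*Z (f(Z, z) = Z*(-5) = -5*Z)
G(t, X) = X*t*(1 + 2*X) (G(t, X) = (X*(1 + 2*X))*t = X*t*(1 + 2*X))
G(7, f(6, 6)) + 38*s(-5) = -5*6*7*(1 + 2*(-5*6)) + 38*(2*(-5)) = -30*7*(1 + 2*(-30)) + 38*(-10) = -30*7*(1 - 60) - 380 = -30*7*(-59) - 380 = 12390 - 380 = 12010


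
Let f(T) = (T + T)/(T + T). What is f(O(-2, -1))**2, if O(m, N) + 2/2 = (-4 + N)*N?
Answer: 1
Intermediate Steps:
O(m, N) = -1 + N*(-4 + N) (O(m, N) = -1 + (-4 + N)*N = -1 + N*(-4 + N))
f(T) = 1 (f(T) = (2*T)/((2*T)) = (2*T)*(1/(2*T)) = 1)
f(O(-2, -1))**2 = 1**2 = 1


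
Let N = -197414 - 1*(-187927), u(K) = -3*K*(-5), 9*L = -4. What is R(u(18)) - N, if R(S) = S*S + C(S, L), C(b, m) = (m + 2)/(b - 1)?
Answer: 199458941/2421 ≈ 82387.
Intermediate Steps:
L = -4/9 (L = (⅑)*(-4) = -4/9 ≈ -0.44444)
u(K) = 15*K
C(b, m) = (2 + m)/(-1 + b)
R(S) = S² + 14/(9*(-1 + S)) (R(S) = S*S + (2 - 4/9)/(-1 + S) = S² + (14/9)/(-1 + S) = S² + 14/(9*(-1 + S)))
N = -9487 (N = -197414 + 187927 = -9487)
R(u(18)) - N = (14 + 9*(15*18)²*(-1 + 15*18))/(9*(-1 + 15*18)) - 1*(-9487) = (14 + 9*270²*(-1 + 270))/(9*(-1 + 270)) + 9487 = (⅑)*(14 + 9*72900*269)/269 + 9487 = (⅑)*(1/269)*(14 + 176490900) + 9487 = (⅑)*(1/269)*176490914 + 9487 = 176490914/2421 + 9487 = 199458941/2421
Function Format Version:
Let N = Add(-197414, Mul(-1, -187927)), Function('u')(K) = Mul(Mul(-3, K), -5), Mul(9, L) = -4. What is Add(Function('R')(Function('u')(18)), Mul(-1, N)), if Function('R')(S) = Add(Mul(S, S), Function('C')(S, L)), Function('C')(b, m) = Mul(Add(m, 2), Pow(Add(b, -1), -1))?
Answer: Rational(199458941, 2421) ≈ 82387.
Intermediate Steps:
L = Rational(-4, 9) (L = Mul(Rational(1, 9), -4) = Rational(-4, 9) ≈ -0.44444)
Function('u')(K) = Mul(15, K)
Function('C')(b, m) = Mul(Pow(Add(-1, b), -1), Add(2, m)) (Function('C')(b, m) = Mul(Add(2, m), Pow(Add(-1, b), -1)) = Mul(Pow(Add(-1, b), -1), Add(2, m)))
Function('R')(S) = Add(Pow(S, 2), Mul(Rational(14, 9), Pow(Add(-1, S), -1))) (Function('R')(S) = Add(Mul(S, S), Mul(Pow(Add(-1, S), -1), Add(2, Rational(-4, 9)))) = Add(Pow(S, 2), Mul(Pow(Add(-1, S), -1), Rational(14, 9))) = Add(Pow(S, 2), Mul(Rational(14, 9), Pow(Add(-1, S), -1))))
N = -9487 (N = Add(-197414, 187927) = -9487)
Add(Function('R')(Function('u')(18)), Mul(-1, N)) = Add(Mul(Rational(1, 9), Pow(Add(-1, Mul(15, 18)), -1), Add(14, Mul(9, Pow(Mul(15, 18), 2), Add(-1, Mul(15, 18))))), Mul(-1, -9487)) = Add(Mul(Rational(1, 9), Pow(Add(-1, 270), -1), Add(14, Mul(9, Pow(270, 2), Add(-1, 270)))), 9487) = Add(Mul(Rational(1, 9), Pow(269, -1), Add(14, Mul(9, 72900, 269))), 9487) = Add(Mul(Rational(1, 9), Rational(1, 269), Add(14, 176490900)), 9487) = Add(Mul(Rational(1, 9), Rational(1, 269), 176490914), 9487) = Add(Rational(176490914, 2421), 9487) = Rational(199458941, 2421)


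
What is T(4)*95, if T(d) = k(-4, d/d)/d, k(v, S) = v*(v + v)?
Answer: 760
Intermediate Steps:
k(v, S) = 2*v² (k(v, S) = v*(2*v) = 2*v²)
T(d) = 32/d (T(d) = (2*(-4)²)/d = (2*16)/d = 32/d)
T(4)*95 = (32/4)*95 = (32*(¼))*95 = 8*95 = 760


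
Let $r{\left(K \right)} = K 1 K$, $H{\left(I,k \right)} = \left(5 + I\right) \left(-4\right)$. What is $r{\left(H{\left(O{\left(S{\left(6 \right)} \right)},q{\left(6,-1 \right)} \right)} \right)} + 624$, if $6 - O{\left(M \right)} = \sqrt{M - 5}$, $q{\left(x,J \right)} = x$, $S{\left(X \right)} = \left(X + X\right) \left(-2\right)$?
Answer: $2096 - 352 i \sqrt{29} \approx 2096.0 - 1895.6 i$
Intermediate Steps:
$S{\left(X \right)} = - 4 X$ ($S{\left(X \right)} = 2 X \left(-2\right) = - 4 X$)
$O{\left(M \right)} = 6 - \sqrt{-5 + M}$ ($O{\left(M \right)} = 6 - \sqrt{M - 5} = 6 - \sqrt{-5 + M}$)
$H{\left(I,k \right)} = -20 - 4 I$
$r{\left(K \right)} = K^{2}$ ($r{\left(K \right)} = K K = K^{2}$)
$r{\left(H{\left(O{\left(S{\left(6 \right)} \right)},q{\left(6,-1 \right)} \right)} \right)} + 624 = \left(-20 - 4 \left(6 - \sqrt{-5 - 24}\right)\right)^{2} + 624 = \left(-20 - 4 \left(6 - \sqrt{-29}\right)\right)^{2} + 624 = \left(-20 - 4 \left(6 - i \sqrt{29}\right)\right)^{2} + 624 = \left(-20 - \left(24 - 4 i \sqrt{29}\right)\right)^{2} + 624 = \left(-44 + 4 i \sqrt{29}\right)^{2} + 624 = 624 + \left(-44 + 4 i \sqrt{29}\right)^{2}$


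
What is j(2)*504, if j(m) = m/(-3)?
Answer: -336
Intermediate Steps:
j(m) = -m/3 (j(m) = m*(-1/3) = -m/3)
j(2)*504 = -1/3*2*504 = -2/3*504 = -336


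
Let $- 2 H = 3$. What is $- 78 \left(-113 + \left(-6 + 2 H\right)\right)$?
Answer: $9516$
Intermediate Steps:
$H = - \frac{3}{2}$ ($H = \left(- \frac{1}{2}\right) 3 = - \frac{3}{2} \approx -1.5$)
$- 78 \left(-113 + \left(-6 + 2 H\right)\right) = - 78 \left(-113 + \left(-6 + 2 \left(- \frac{3}{2}\right)\right)\right) = - 78 \left(-113 - 9\right) = \left(-78\right) \left(-122\right) = 9516$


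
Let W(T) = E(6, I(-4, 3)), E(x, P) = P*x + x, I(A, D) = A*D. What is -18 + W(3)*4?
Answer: -282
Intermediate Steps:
E(x, P) = x + P*x
W(T) = -66 (W(T) = 6*(1 - 4*3) = 6*(1 - 12) = 6*(-11) = -66)
-18 + W(3)*4 = -18 - 66*4 = -18 - 264 = -282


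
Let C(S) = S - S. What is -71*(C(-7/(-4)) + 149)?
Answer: -10579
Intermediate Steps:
C(S) = 0
-71*(C(-7/(-4)) + 149) = -71*(0 + 149) = -71*149 = -10579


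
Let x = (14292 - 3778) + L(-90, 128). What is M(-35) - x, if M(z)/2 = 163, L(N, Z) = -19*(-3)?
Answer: -10245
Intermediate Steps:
L(N, Z) = 57
M(z) = 326 (M(z) = 2*163 = 326)
x = 10571 (x = (14292 - 3778) + 57 = 10514 + 57 = 10571)
M(-35) - x = 326 - 1*10571 = 326 - 10571 = -10245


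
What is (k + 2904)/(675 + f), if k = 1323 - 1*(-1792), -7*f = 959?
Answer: 6019/538 ≈ 11.188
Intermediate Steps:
f = -137 (f = -⅐*959 = -137)
k = 3115 (k = 1323 + 1792 = 3115)
(k + 2904)/(675 + f) = (3115 + 2904)/(675 - 137) = 6019/538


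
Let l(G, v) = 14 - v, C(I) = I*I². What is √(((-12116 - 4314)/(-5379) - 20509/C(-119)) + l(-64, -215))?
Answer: 5*√53859664340407002/76172019 ≈ 15.234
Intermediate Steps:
C(I) = I³
√(((-12116 - 4314)/(-5379) - 20509/C(-119)) + l(-64, -215)) = √(((-12116 - 4314)/(-5379) - 20509/((-119)³)) + (14 - 1*(-215))) = √((-16430*(-1/5379) - 20509/(-1685159)) + (14 + 215)) = √((16430/5379 - 20509*(-1/1685159)) + 229) = √((16430/5379 + 20509/1685159) + 229) = √(27797480281/9064470261 + 229) = √(2103561170050/9064470261) = 5*√53859664340407002/76172019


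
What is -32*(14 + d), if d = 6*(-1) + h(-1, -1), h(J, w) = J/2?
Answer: -240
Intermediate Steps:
h(J, w) = J/2 (h(J, w) = J*(½) = J/2)
d = -13/2 (d = 6*(-1) + (½)*(-1) = -6 - ½ = -13/2 ≈ -6.5000)
-32*(14 + d) = -32*(14 - 13/2) = -32*15/2 = -240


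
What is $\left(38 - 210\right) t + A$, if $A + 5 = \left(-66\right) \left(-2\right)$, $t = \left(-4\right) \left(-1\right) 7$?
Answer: $-4689$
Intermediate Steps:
$t = 28$ ($t = 4 \cdot 7 = 28$)
$A = 127$ ($A = -5 - -132 = -5 + 132 = 127$)
$\left(38 - 210\right) t + A = \left(38 - 210\right) 28 + 127 = \left(-172\right) 28 + 127 = -4816 + 127 = -4689$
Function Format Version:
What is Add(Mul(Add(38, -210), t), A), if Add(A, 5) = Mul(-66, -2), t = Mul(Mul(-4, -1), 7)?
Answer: -4689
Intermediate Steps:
t = 28 (t = Mul(4, 7) = 28)
A = 127 (A = Add(-5, Mul(-66, -2)) = Add(-5, 132) = 127)
Add(Mul(Add(38, -210), t), A) = Add(Mul(Add(38, -210), 28), 127) = Add(Mul(-172, 28), 127) = Add(-4816, 127) = -4689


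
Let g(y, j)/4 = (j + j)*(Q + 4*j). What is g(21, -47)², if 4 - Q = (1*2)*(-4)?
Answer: 4379262976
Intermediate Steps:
Q = 12 (Q = 4 - 1*2*(-4) = 4 - 2*(-4) = 4 - 1*(-8) = 4 + 8 = 12)
g(y, j) = 8*j*(12 + 4*j) (g(y, j) = 4*((j + j)*(12 + 4*j)) = 4*((2*j)*(12 + 4*j)) = 4*(2*j*(12 + 4*j)) = 8*j*(12 + 4*j))
g(21, -47)² = (32*(-47)*(3 - 47))² = (32*(-47)*(-44))² = 66176² = 4379262976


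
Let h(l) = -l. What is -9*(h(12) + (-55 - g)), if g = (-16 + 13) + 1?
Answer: 585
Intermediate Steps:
g = -2 (g = -3 + 1 = -2)
-9*(h(12) + (-55 - g)) = -9*(-1*12 + (-55 - 1*(-2))) = -9*(-12 + (-55 + 2)) = -9*(-12 - 53) = -9*(-65) = 585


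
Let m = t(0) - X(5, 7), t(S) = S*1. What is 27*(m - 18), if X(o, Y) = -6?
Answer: -324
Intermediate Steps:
t(S) = S
m = 6 (m = 0 - 1*(-6) = 0 + 6 = 6)
27*(m - 18) = 27*(6 - 18) = 27*(-12) = -324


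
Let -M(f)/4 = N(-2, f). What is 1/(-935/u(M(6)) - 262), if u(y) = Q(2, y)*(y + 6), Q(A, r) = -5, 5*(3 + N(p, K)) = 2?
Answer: -82/20549 ≈ -0.0039905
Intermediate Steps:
N(p, K) = -13/5 (N(p, K) = -3 + (⅕)*2 = -3 + ⅖ = -13/5)
M(f) = 52/5 (M(f) = -4*(-13/5) = 52/5)
u(y) = -30 - 5*y (u(y) = -5*(y + 6) = -5*(6 + y) = -30 - 5*y)
1/(-935/u(M(6)) - 262) = 1/(-935/(-30 - 5*52/5) - 262) = 1/(-935/(-30 - 52) - 262) = 1/(-935/(-82) - 262) = 1/(-935*(-1/82) - 262) = 1/(935/82 - 262) = 1/(-20549/82) = -82/20549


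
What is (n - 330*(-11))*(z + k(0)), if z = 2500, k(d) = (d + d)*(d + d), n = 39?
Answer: 9172500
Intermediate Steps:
k(d) = 4*d² (k(d) = (2*d)*(2*d) = 4*d²)
(n - 330*(-11))*(z + k(0)) = (39 - 330*(-11))*(2500 + 4*0²) = (39 + 3630)*(2500 + 4*0) = 3669*(2500 + 0) = 3669*2500 = 9172500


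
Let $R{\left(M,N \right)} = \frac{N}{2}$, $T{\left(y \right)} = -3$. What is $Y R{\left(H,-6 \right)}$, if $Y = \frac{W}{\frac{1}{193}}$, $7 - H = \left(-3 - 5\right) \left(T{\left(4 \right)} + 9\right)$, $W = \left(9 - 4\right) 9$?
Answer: $-26055$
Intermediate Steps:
$W = 45$ ($W = 5 \cdot 9 = 45$)
$H = 55$ ($H = 7 - \left(-3 - 5\right) \left(-3 + 9\right) = 7 - \left(-8\right) 6 = 7 - -48 = 7 + 48 = 55$)
$R{\left(M,N \right)} = \frac{N}{2}$ ($R{\left(M,N \right)} = N \frac{1}{2} = \frac{N}{2}$)
$Y = 8685$ ($Y = \frac{45}{\frac{1}{193}} = 45 \frac{1}{\frac{1}{193}} = 45 \cdot 193 = 8685$)
$Y R{\left(H,-6 \right)} = 8685 \cdot \frac{1}{2} \left(-6\right) = 8685 \left(-3\right) = -26055$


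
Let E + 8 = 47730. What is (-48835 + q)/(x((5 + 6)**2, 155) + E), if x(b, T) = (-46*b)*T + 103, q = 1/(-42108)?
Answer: 2056344181/34314019740 ≈ 0.059927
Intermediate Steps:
E = 47722 (E = -8 + 47730 = 47722)
q = -1/42108 ≈ -2.3748e-5
x(b, T) = 103 - 46*T*b (x(b, T) = -46*T*b + 103 = 103 - 46*T*b)
(-48835 + q)/(x((5 + 6)**2, 155) + E) = (-48835 - 1/42108)/((103 - 46*155*(5 + 6)**2) + 47722) = -2056344181/(42108*((103 - 46*155*11**2) + 47722)) = -2056344181/(42108*((103 - 46*155*121) + 47722)) = -2056344181/(42108*((103 - 862730) + 47722)) = -2056344181/(42108*(-862627 + 47722)) = -2056344181/42108/(-814905) = -2056344181/42108*(-1/814905) = 2056344181/34314019740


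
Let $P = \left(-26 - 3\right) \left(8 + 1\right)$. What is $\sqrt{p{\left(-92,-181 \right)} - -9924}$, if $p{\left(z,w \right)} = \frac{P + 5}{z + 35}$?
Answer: $\frac{2 \sqrt{8064417}}{57} \approx 99.642$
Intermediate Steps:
$P = -261$ ($P = \left(-29\right) 9 = -261$)
$p{\left(z,w \right)} = - \frac{256}{35 + z}$ ($p{\left(z,w \right)} = \frac{-261 + 5}{z + 35} = - \frac{256}{35 + z}$)
$\sqrt{p{\left(-92,-181 \right)} - -9924} = \sqrt{- \frac{256}{35 - 92} - -9924} = \sqrt{- \frac{256}{-57} + \left(-14881 + 24805\right)} = \sqrt{\left(-256\right) \left(- \frac{1}{57}\right) + 9924} = \sqrt{\frac{256}{57} + 9924} = \sqrt{\frac{565924}{57}} = \frac{2 \sqrt{8064417}}{57}$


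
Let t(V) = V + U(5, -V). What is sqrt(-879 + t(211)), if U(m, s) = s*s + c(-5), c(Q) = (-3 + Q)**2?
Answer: sqrt(43917) ≈ 209.56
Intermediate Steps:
U(m, s) = 64 + s**2 (U(m, s) = s*s + (-3 - 5)**2 = s**2 + (-8)**2 = s**2 + 64 = 64 + s**2)
t(V) = 64 + V + V**2 (t(V) = V + (64 + (-V)**2) = V + (64 + V**2) = 64 + V + V**2)
sqrt(-879 + t(211)) = sqrt(-879 + (64 + 211 + 211**2)) = sqrt(-879 + (64 + 211 + 44521)) = sqrt(-879 + 44796) = sqrt(43917)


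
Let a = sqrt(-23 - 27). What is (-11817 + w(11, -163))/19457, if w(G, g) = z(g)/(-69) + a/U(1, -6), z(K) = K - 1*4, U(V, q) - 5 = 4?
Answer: -815206/1342533 + 5*I*sqrt(2)/175113 ≈ -0.60721 + 4.038e-5*I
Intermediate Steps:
U(V, q) = 9 (U(V, q) = 5 + 4 = 9)
z(K) = -4 + K (z(K) = K - 4 = -4 + K)
a = 5*I*sqrt(2) (a = sqrt(-50) = 5*I*sqrt(2) ≈ 7.0711*I)
w(G, g) = 4/69 - g/69 + 5*I*sqrt(2)/9 (w(G, g) = (-4 + g)/(-69) + (5*I*sqrt(2))/9 = (-4 + g)*(-1/69) + (5*I*sqrt(2))*(1/9) = (4/69 - g/69) + 5*I*sqrt(2)/9 = 4/69 - g/69 + 5*I*sqrt(2)/9)
(-11817 + w(11, -163))/19457 = (-11817 + (4/69 - 1/69*(-163) + 5*I*sqrt(2)/9))/19457 = (-11817 + (4/69 + 163/69 + 5*I*sqrt(2)/9))*(1/19457) = (-11817 + (167/69 + 5*I*sqrt(2)/9))*(1/19457) = (-815206/69 + 5*I*sqrt(2)/9)*(1/19457) = -815206/1342533 + 5*I*sqrt(2)/175113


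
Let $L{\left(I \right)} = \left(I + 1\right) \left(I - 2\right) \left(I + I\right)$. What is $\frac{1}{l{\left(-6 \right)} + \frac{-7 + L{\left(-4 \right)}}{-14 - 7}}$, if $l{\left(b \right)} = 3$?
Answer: $\frac{21}{214} \approx 0.098131$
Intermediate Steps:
$L{\left(I \right)} = 2 I \left(1 + I\right) \left(-2 + I\right)$ ($L{\left(I \right)} = \left(1 + I\right) \left(-2 + I\right) 2 I = \left(1 + I\right) 2 I \left(-2 + I\right) = 2 I \left(1 + I\right) \left(-2 + I\right)$)
$\frac{1}{l{\left(-6 \right)} + \frac{-7 + L{\left(-4 \right)}}{-14 - 7}} = \frac{1}{3 + \frac{-7 + 2 \left(-4\right) \left(-2 + \left(-4\right)^{2} - -4\right)}{-14 - 7}} = \frac{1}{3 + \frac{-7 + 2 \left(-4\right) \left(-2 + 16 + 4\right)}{-21}} = \frac{1}{3 - \frac{-7 + 2 \left(-4\right) 18}{21}} = \frac{1}{3 - \frac{-7 - 144}{21}} = \frac{1}{3 - - \frac{151}{21}} = \frac{1}{3 + \frac{151}{21}} = \frac{1}{\frac{214}{21}} = \frac{21}{214}$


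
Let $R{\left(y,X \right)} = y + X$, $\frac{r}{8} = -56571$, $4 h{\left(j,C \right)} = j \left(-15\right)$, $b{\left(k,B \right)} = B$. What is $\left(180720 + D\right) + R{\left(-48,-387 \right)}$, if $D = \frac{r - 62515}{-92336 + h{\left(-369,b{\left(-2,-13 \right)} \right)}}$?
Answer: $\frac{65591365897}{363809} \approx 1.8029 \cdot 10^{5}$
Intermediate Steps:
$h{\left(j,C \right)} = - \frac{15 j}{4}$ ($h{\left(j,C \right)} = \frac{j \left(-15\right)}{4} = \frac{\left(-15\right) j}{4} = - \frac{15 j}{4}$)
$r = -452568$ ($r = 8 \left(-56571\right) = -452568$)
$R{\left(y,X \right)} = X + y$
$D = \frac{2060332}{363809}$ ($D = \frac{-452568 - 62515}{-92336 - - \frac{5535}{4}} = - \frac{515083}{-92336 + \frac{5535}{4}} = - \frac{515083}{- \frac{363809}{4}} = \left(-515083\right) \left(- \frac{4}{363809}\right) = \frac{2060332}{363809} \approx 5.6632$)
$\left(180720 + D\right) + R{\left(-48,-387 \right)} = \left(180720 + \frac{2060332}{363809}\right) - 435 = \frac{65749622812}{363809} - 435 = \frac{65591365897}{363809}$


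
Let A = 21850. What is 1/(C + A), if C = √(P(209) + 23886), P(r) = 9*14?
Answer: 475/10378228 - 3*√667/238699244 ≈ 4.5444e-5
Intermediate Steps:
P(r) = 126
C = 6*√667 (C = √(126 + 23886) = √24012 = 6*√667 ≈ 154.96)
1/(C + A) = 1/(6*√667 + 21850) = 1/(21850 + 6*√667)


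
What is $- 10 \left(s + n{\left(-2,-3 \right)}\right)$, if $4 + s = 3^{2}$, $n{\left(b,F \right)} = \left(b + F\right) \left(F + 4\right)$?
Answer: $0$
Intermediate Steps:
$n{\left(b,F \right)} = \left(4 + F\right) \left(F + b\right)$ ($n{\left(b,F \right)} = \left(F + b\right) \left(4 + F\right) = \left(4 + F\right) \left(F + b\right)$)
$s = 5$ ($s = -4 + 3^{2} = -4 + 9 = 5$)
$- 10 \left(s + n{\left(-2,-3 \right)}\right) = - 10 \left(5 + \left(\left(-3\right)^{2} + 4 \left(-3\right) + 4 \left(-2\right) - -6\right)\right) = - 10 \left(5 + \left(9 - 12 - 8 + 6\right)\right) = - 10 \left(5 - 5\right) = \left(-10\right) 0 = 0$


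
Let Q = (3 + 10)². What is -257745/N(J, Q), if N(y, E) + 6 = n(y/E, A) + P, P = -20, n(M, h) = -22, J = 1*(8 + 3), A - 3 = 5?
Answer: 85915/16 ≈ 5369.7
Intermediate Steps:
A = 8 (A = 3 + 5 = 8)
Q = 169 (Q = 13² = 169)
J = 11 (J = 1*11 = 11)
N(y, E) = -48 (N(y, E) = -6 + (-22 - 20) = -6 - 42 = -48)
-257745/N(J, Q) = -257745/(-48) = -257745*(-1/48) = 85915/16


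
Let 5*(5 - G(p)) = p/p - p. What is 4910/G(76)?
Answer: 491/2 ≈ 245.50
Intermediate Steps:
G(p) = 24/5 + p/5 (G(p) = 5 - (p/p - p)/5 = 5 - (1 - p)/5 = 5 + (-⅕ + p/5) = 24/5 + p/5)
4910/G(76) = 4910/(24/5 + (⅕)*76) = 4910/(24/5 + 76/5) = 4910/20 = 4910*(1/20) = 491/2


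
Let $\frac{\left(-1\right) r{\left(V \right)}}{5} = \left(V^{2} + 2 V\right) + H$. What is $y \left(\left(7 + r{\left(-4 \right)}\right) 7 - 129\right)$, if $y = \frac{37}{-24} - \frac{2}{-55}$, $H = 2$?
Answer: $\frac{85441}{132} \approx 647.28$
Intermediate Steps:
$r{\left(V \right)} = -10 - 10 V - 5 V^{2}$ ($r{\left(V \right)} = - 5 \left(\left(V^{2} + 2 V\right) + 2\right) = - 5 \left(2 + V^{2} + 2 V\right) = -10 - 10 V - 5 V^{2}$)
$y = - \frac{1987}{1320}$ ($y = 37 \left(- \frac{1}{24}\right) - - \frac{2}{55} = - \frac{37}{24} + \frac{2}{55} = - \frac{1987}{1320} \approx -1.5053$)
$y \left(\left(7 + r{\left(-4 \right)}\right) 7 - 129\right) = - \frac{1987 \left(\left(7 - \left(-30 + 80\right)\right) 7 - 129\right)}{1320} = - \frac{1987 \left(\left(7 - 50\right) 7 - 129\right)}{1320} = - \frac{1987 \left(\left(-43\right) 7 - 129\right)}{1320} = - \frac{1987 \left(-301 - 129\right)}{1320} = \left(- \frac{1987}{1320}\right) \left(-430\right) = \frac{85441}{132}$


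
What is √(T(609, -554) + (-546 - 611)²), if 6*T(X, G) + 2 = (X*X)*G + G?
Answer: 4*I*√18509694/3 ≈ 5736.4*I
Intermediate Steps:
T(X, G) = -⅓ + G/6 + G*X²/6 (T(X, G) = -⅓ + ((X*X)*G + G)/6 = -⅓ + (X²*G + G)/6 = -⅓ + (G*X² + G)/6 = -⅓ + (G + G*X²)/6 = -⅓ + (G/6 + G*X²/6) = -⅓ + G/6 + G*X²/6)
√(T(609, -554) + (-546 - 611)²) = √((-⅓ + (⅙)*(-554) + (⅙)*(-554)*609²) + (-546 - 611)²) = √((-⅓ - 277/3 + (⅙)*(-554)*370881) + (-1157)²) = √((-⅓ - 277/3 - 34244679) + 1338649) = √(-102734315/3 + 1338649) = √(-98718368/3) = 4*I*√18509694/3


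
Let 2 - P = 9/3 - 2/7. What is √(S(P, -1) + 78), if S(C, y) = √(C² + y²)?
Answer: √(3822 + 7*√74)/7 ≈ 8.9011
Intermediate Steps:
P = -5/7 (P = 2 - (9/3 - 2/7) = 2 - (9*(⅓) - 2*⅐) = 2 - (3 - 2/7) = 2 - 1*19/7 = 2 - 19/7 = -5/7 ≈ -0.71429)
√(S(P, -1) + 78) = √(√((-5/7)² + (-1)²) + 78) = √(√(25/49 + 1) + 78) = √(√(74/49) + 78) = √(√74/7 + 78) = √(78 + √74/7)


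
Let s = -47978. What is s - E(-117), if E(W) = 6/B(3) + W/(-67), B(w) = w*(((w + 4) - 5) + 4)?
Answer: -9643996/201 ≈ -47980.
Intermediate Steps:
B(w) = w*(3 + w) (B(w) = w*(((4 + w) - 5) + 4) = w*((-1 + w) + 4) = w*(3 + w))
E(W) = ⅓ - W/67 (E(W) = 6/((3*(3 + 3))) + W/(-67) = 6/((3*6)) + W*(-1/67) = 6/18 - W/67 = 6*(1/18) - W/67 = ⅓ - W/67)
s - E(-117) = -47978 - (⅓ - 1/67*(-117)) = -47978 - (⅓ + 117/67) = -47978 - 1*418/201 = -47978 - 418/201 = -9643996/201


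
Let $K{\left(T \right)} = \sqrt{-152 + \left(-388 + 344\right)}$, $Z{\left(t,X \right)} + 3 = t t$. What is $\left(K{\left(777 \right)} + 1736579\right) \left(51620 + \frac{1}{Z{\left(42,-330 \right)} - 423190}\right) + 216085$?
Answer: $\frac{37777917129552306}{421429} + \frac{304558309706 i}{421429} \approx 8.9642 \cdot 10^{10} + 7.2268 \cdot 10^{5} i$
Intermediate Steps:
$Z{\left(t,X \right)} = -3 + t^{2}$ ($Z{\left(t,X \right)} = -3 + t t = -3 + t^{2}$)
$K{\left(T \right)} = 14 i$ ($K{\left(T \right)} = \sqrt{-152 - 44} = \sqrt{-196} = 14 i$)
$\left(K{\left(777 \right)} + 1736579\right) \left(51620 + \frac{1}{Z{\left(42,-330 \right)} - 423190}\right) + 216085 = \left(14 i + 1736579\right) \left(51620 + \frac{1}{\left(-3 + 42^{2}\right) - 423190}\right) + 216085 = \left(1736579 + 14 i\right) \left(51620 + \frac{1}{\left(-3 + 1764\right) - 423190}\right) + 216085 = \left(1736579 + 14 i\right) \left(51620 + \frac{1}{1761 - 423190}\right) + 216085 = \left(1736579 + 14 i\right) \left(51620 + \frac{1}{-421429}\right) + 216085 = \left(1736579 + 14 i\right) \left(51620 - \frac{1}{421429}\right) + 216085 = \left(1736579 + 14 i\right) \frac{21754164979}{421429} + 216085 = \left(\frac{37777826065066841}{421429} + \frac{304558309706 i}{421429}\right) + 216085 = \frac{37777917129552306}{421429} + \frac{304558309706 i}{421429}$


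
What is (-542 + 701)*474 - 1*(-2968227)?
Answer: 3043593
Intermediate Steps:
(-542 + 701)*474 - 1*(-2968227) = 159*474 + 2968227 = 75366 + 2968227 = 3043593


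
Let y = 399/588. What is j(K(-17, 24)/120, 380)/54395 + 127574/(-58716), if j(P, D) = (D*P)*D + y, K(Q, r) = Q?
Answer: -8140481527/3193856820 ≈ -2.5488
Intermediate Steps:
y = 19/28 (y = 399*(1/588) = 19/28 ≈ 0.67857)
j(P, D) = 19/28 + P*D² (j(P, D) = (D*P)*D + 19/28 = P*D² + 19/28 = 19/28 + P*D²)
j(K(-17, 24)/120, 380)/54395 + 127574/(-58716) = (19/28 - 17/120*380²)/54395 + 127574/(-58716) = (19/28 - 17*1/120*144400)*(1/54395) + 127574*(-1/58716) = (19/28 - 17/120*144400)*(1/54395) - 63787/29358 = (19/28 - 61370/3)*(1/54395) - 63787/29358 = -1718303/84*1/54395 - 63787/29358 = -1718303/4569180 - 63787/29358 = -8140481527/3193856820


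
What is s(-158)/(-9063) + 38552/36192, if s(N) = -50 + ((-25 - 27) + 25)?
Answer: 14674315/13667004 ≈ 1.0737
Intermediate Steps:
s(N) = -77 (s(N) = -50 + (-52 + 25) = -50 - 27 = -77)
s(-158)/(-9063) + 38552/36192 = -77/(-9063) + 38552/36192 = -77*(-1/9063) + 38552*(1/36192) = 77/9063 + 4819/4524 = 14674315/13667004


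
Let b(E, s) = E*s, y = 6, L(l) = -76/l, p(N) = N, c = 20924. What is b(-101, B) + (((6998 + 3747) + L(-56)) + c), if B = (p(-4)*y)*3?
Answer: 545193/14 ≈ 38942.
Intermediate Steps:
B = -72 (B = -4*6*3 = -24*3 = -72)
b(-101, B) + (((6998 + 3747) + L(-56)) + c) = -101*(-72) + (((6998 + 3747) - 76/(-56)) + 20924) = 7272 + ((10745 - 76*(-1/56)) + 20924) = 7272 + ((10745 + 19/14) + 20924) = 7272 + (150449/14 + 20924) = 7272 + 443385/14 = 545193/14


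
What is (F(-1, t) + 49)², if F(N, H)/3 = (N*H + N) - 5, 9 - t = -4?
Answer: 64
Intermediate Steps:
t = 13 (t = 9 - 1*(-4) = 9 + 4 = 13)
F(N, H) = -15 + 3*N + 3*H*N (F(N, H) = 3*((N*H + N) - 5) = 3*((H*N + N) - 5) = 3*((N + H*N) - 5) = 3*(-5 + N + H*N) = -15 + 3*N + 3*H*N)
(F(-1, t) + 49)² = ((-15 + 3*(-1) + 3*13*(-1)) + 49)² = ((-15 - 3 - 39) + 49)² = (-57 + 49)² = (-8)² = 64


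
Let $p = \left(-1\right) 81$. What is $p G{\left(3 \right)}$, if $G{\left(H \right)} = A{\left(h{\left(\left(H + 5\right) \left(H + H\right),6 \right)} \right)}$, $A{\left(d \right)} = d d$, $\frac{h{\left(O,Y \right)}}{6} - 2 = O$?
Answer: $-7290000$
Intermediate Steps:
$h{\left(O,Y \right)} = 12 + 6 O$
$A{\left(d \right)} = d^{2}$
$G{\left(H \right)} = \left(12 + 12 H \left(5 + H\right)\right)^{2}$ ($G{\left(H \right)} = \left(12 + 6 \left(H + 5\right) \left(H + H\right)\right)^{2} = \left(12 + 6 \left(5 + H\right) 2 H\right)^{2} = \left(12 + 6 \cdot 2 H \left(5 + H\right)\right)^{2} = \left(12 + 12 H \left(5 + H\right)\right)^{2}$)
$p = -81$
$p G{\left(3 \right)} = - 81 \cdot 144 \left(1 + 3 \left(5 + 3\right)\right)^{2} = - 81 \cdot 144 \left(1 + 3 \cdot 8\right)^{2} = - 81 \cdot 144 \left(1 + 24\right)^{2} = - 81 \cdot 144 \cdot 25^{2} = - 81 \cdot 144 \cdot 625 = \left(-81\right) 90000 = -7290000$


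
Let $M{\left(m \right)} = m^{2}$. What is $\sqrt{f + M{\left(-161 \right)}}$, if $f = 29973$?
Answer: $\sqrt{55894} \approx 236.42$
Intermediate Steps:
$\sqrt{f + M{\left(-161 \right)}} = \sqrt{29973 + \left(-161\right)^{2}} = \sqrt{29973 + 25921} = \sqrt{55894}$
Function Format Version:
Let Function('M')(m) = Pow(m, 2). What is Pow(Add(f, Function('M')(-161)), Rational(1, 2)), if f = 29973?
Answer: Pow(55894, Rational(1, 2)) ≈ 236.42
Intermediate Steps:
Pow(Add(f, Function('M')(-161)), Rational(1, 2)) = Pow(Add(29973, Pow(-161, 2)), Rational(1, 2)) = Pow(Add(29973, 25921), Rational(1, 2)) = Pow(55894, Rational(1, 2))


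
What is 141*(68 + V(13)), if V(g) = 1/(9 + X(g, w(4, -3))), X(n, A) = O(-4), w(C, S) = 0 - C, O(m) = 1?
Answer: 96021/10 ≈ 9602.1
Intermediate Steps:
w(C, S) = -C
X(n, A) = 1
V(g) = ⅒ (V(g) = 1/(9 + 1) = 1/10 = ⅒)
141*(68 + V(13)) = 141*(68 + ⅒) = 141*(681/10) = 96021/10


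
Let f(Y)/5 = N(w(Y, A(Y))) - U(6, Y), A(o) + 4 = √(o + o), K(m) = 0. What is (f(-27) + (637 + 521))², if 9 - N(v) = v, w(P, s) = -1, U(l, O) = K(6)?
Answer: 1459264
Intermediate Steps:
U(l, O) = 0
A(o) = -4 + √2*√o (A(o) = -4 + √(o + o) = -4 + √(2*o) = -4 + √2*√o)
N(v) = 9 - v
f(Y) = 50 (f(Y) = 5*((9 - 1*(-1)) - 1*0) = 5*((9 + 1) + 0) = 5*(10 + 0) = 5*10 = 50)
(f(-27) + (637 + 521))² = (50 + (637 + 521))² = (50 + 1158)² = 1208² = 1459264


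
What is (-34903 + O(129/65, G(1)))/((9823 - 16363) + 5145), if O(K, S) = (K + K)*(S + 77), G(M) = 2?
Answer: 2248313/90675 ≈ 24.795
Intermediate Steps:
O(K, S) = 2*K*(77 + S) (O(K, S) = (2*K)*(77 + S) = 2*K*(77 + S))
(-34903 + O(129/65, G(1)))/((9823 - 16363) + 5145) = (-34903 + 2*(129/65)*(77 + 2))/((9823 - 16363) + 5145) = (-34903 + 2*(129*(1/65))*79)/(-6540 + 5145) = (-34903 + 2*(129/65)*79)/(-1395) = (-34903 + 20382/65)*(-1/1395) = -2248313/65*(-1/1395) = 2248313/90675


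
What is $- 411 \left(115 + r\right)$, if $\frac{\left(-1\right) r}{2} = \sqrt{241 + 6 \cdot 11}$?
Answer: $-47265 + 822 \sqrt{307} \approx -32862.0$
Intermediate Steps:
$r = - 2 \sqrt{307}$ ($r = - 2 \sqrt{241 + 6 \cdot 11} = - 2 \sqrt{241 + 66} = - 2 \sqrt{307} \approx -35.043$)
$- 411 \left(115 + r\right) = - 411 \left(115 - 2 \sqrt{307}\right) = -47265 + 822 \sqrt{307}$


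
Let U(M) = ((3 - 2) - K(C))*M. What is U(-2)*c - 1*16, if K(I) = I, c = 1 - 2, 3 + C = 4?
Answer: -16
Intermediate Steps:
C = 1 (C = -3 + 4 = 1)
c = -1
U(M) = 0 (U(M) = ((3 - 2) - 1*1)*M = (1 - 1)*M = 0*M = 0)
U(-2)*c - 1*16 = 0*(-1) - 1*16 = 0 - 16 = -16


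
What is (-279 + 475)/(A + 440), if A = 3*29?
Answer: 196/527 ≈ 0.37192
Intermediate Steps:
A = 87
(-279 + 475)/(A + 440) = (-279 + 475)/(87 + 440) = 196/527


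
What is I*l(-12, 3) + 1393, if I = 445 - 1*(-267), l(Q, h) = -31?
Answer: -20679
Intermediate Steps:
I = 712 (I = 445 + 267 = 712)
I*l(-12, 3) + 1393 = 712*(-31) + 1393 = -22072 + 1393 = -20679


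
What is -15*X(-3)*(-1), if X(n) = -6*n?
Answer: 270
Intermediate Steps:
-15*X(-3)*(-1) = -(-90)*(-3)*(-1) = -15*18*(-1) = -270*(-1) = 270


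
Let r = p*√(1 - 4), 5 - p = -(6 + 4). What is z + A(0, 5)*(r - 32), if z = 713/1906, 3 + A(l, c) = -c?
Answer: 488649/1906 - 120*I*√3 ≈ 256.37 - 207.85*I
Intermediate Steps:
A(l, c) = -3 - c
p = 15 (p = 5 - (-1)*(6 + 4) = 5 - (-1)*10 = 5 - 1*(-10) = 5 + 10 = 15)
z = 713/1906 (z = 713*(1/1906) = 713/1906 ≈ 0.37408)
r = 15*I*√3 (r = 15*√(1 - 4) = 15*√(-3) = 15*(I*√3) = 15*I*√3 ≈ 25.981*I)
z + A(0, 5)*(r - 32) = 713/1906 + (-3 - 1*5)*(15*I*√3 - 32) = 713/1906 + (-3 - 5)*(-32 + 15*I*√3) = 713/1906 - 8*(-32 + 15*I*√3) = 713/1906 + (256 - 120*I*√3) = 488649/1906 - 120*I*√3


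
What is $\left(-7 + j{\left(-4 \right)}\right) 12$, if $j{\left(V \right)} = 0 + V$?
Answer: $-132$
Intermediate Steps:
$j{\left(V \right)} = V$
$\left(-7 + j{\left(-4 \right)}\right) 12 = \left(-7 - 4\right) 12 = \left(-11\right) 12 = -132$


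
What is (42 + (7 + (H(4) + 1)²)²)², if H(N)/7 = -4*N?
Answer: 23097806719099876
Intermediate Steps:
H(N) = -28*N (H(N) = 7*(-4*N) = -28*N)
(42 + (7 + (H(4) + 1)²)²)² = (42 + (7 + (-28*4 + 1)²)²)² = (42 + (7 + (-112 + 1)²)²)² = (42 + (7 + (-111)²)²)² = (42 + (7 + 12321)²)² = (42 + 12328²)² = (42 + 151979584)² = 151979626² = 23097806719099876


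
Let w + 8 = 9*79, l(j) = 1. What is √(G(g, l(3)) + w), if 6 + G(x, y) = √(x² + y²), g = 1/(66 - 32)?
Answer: √(805732 + 34*√1157)/34 ≈ 26.420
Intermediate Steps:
g = 1/34 ≈ 0.029412
G(x, y) = -6 + √(x² + y²)
w = 703 (w = -8 + 9*79 = -8 + 711 = 703)
√(G(g, l(3)) + w) = √((-6 + √((1/34)² + 1²)) + 703) = √((-6 + √(1/1156 + 1)) + 703) = √((-6 + √(1157/1156)) + 703) = √((-6 + √1157/34) + 703) = √(697 + √1157/34)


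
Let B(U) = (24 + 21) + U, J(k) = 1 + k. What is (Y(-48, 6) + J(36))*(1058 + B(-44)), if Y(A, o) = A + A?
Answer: -62481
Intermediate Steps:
B(U) = 45 + U
Y(A, o) = 2*A
(Y(-48, 6) + J(36))*(1058 + B(-44)) = (2*(-48) + (1 + 36))*(1058 + (45 - 44)) = (-96 + 37)*(1058 + 1) = -59*1059 = -62481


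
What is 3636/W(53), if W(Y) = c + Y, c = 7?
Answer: 303/5 ≈ 60.600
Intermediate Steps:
W(Y) = 7 + Y
3636/W(53) = 3636/(7 + 53) = 3636/60 = 3636*(1/60) = 303/5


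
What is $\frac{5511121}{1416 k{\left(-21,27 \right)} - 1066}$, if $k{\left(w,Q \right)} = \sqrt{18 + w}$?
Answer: $- \frac{154601447}{188198} - \frac{102680886 i \sqrt{3}}{94099} \approx -821.48 - 1890.0 i$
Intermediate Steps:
$\frac{5511121}{1416 k{\left(-21,27 \right)} - 1066} = \frac{5511121}{1416 \sqrt{18 - 21} - 1066} = \frac{5511121}{1416 \sqrt{-3} - 1066} = \frac{5511121}{1416 i \sqrt{3} - 1066} = \frac{5511121}{-1066 + 1416 i \sqrt{3}}$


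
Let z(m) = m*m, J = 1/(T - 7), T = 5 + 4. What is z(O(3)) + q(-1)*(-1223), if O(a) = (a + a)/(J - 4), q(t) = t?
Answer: 60071/49 ≈ 1225.9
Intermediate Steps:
T = 9
J = ½ (J = 1/(9 - 7) = 1/2 = ½ ≈ 0.50000)
O(a) = -4*a/7 (O(a) = (a + a)/(½ - 4) = (2*a)/(-7/2) = (2*a)*(-2/7) = -4*a/7)
z(m) = m²
z(O(3)) + q(-1)*(-1223) = (-4/7*3)² - 1*(-1223) = (-12/7)² + 1223 = 144/49 + 1223 = 60071/49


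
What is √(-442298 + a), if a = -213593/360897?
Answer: I*√57607907502344403/360897 ≈ 665.06*I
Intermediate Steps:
a = -213593/360897 (a = -213593*1/360897 = -213593/360897 ≈ -0.59184)
√(-442298 + a) = √(-442298 - 213593/360897) = √(-159624234899/360897) = I*√57607907502344403/360897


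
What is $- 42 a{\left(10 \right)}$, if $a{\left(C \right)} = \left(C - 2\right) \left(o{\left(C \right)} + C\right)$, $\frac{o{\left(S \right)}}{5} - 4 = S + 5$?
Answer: $-35280$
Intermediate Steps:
$o{\left(S \right)} = 45 + 5 S$ ($o{\left(S \right)} = 20 + 5 \left(S + 5\right) = 20 + 5 \left(5 + S\right) = 20 + \left(25 + 5 S\right) = 45 + 5 S$)
$a{\left(C \right)} = \left(-2 + C\right) \left(45 + 6 C\right)$ ($a{\left(C \right)} = \left(C - 2\right) \left(\left(45 + 5 C\right) + C\right) = \left(-2 + C\right) \left(45 + 6 C\right)$)
$- 42 a{\left(10 \right)} = - 42 \left(-90 + 6 \cdot 10^{2} + 33 \cdot 10\right) = - 42 \left(-90 + 6 \cdot 100 + 330\right) = - 42 \left(-90 + 600 + 330\right) = \left(-42\right) 840 = -35280$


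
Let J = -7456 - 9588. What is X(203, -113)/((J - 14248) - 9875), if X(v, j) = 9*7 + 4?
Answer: -67/41167 ≈ -0.0016275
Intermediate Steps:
X(v, j) = 67 (X(v, j) = 63 + 4 = 67)
J = -17044
X(203, -113)/((J - 14248) - 9875) = 67/((-17044 - 14248) - 9875) = 67/(-31292 - 9875) = 67/(-41167) = 67*(-1/41167) = -67/41167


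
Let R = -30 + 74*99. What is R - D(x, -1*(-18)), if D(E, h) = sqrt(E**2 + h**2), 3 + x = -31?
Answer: 7296 - 2*sqrt(370) ≈ 7257.5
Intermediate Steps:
x = -34 (x = -3 - 31 = -34)
R = 7296 (R = -30 + 7326 = 7296)
R - D(x, -1*(-18)) = 7296 - sqrt((-34)**2 + (-1*(-18))**2) = 7296 - sqrt(1156 + 18**2) = 7296 - sqrt(1156 + 324) = 7296 - sqrt(1480) = 7296 - 2*sqrt(370)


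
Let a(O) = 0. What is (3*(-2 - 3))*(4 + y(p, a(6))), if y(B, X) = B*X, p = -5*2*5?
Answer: -60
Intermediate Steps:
p = -50 (p = -10*5 = -50)
(3*(-2 - 3))*(4 + y(p, a(6))) = (3*(-2 - 3))*(4 - 50*0) = (3*(-5))*(4 + 0) = -15*4 = -60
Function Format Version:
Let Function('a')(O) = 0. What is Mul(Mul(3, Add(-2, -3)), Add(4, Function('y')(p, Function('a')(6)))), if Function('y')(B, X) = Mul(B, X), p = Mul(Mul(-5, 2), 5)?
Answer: -60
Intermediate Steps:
p = -50 (p = Mul(-10, 5) = -50)
Mul(Mul(3, Add(-2, -3)), Add(4, Function('y')(p, Function('a')(6)))) = Mul(Mul(3, Add(-2, -3)), Add(4, Mul(-50, 0))) = Mul(Mul(3, -5), Add(4, 0)) = Mul(-15, 4) = -60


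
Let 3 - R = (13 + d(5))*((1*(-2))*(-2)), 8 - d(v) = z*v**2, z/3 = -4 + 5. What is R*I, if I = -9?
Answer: -1971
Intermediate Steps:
z = 3 (z = 3*(-4 + 5) = 3*1 = 3)
d(v) = 8 - 3*v**2
R = 219 (R = 3 - (13 + (8 - 3*5**2))*(1*(-2))*(-2) = 3 - (13 + (8 - 3*25))*(-2*(-2)) = 3 - (13 + (8 - 75))*4 = 3 - (13 - 67)*4 = 3 - (-54)*4 = 3 - 1*(-216) = 3 + 216 = 219)
R*I = 219*(-9) = -1971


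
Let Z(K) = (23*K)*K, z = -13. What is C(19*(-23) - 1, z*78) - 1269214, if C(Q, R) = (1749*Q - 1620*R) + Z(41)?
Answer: -353933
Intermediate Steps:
Z(K) = 23*K**2
C(Q, R) = 38663 - 1620*R + 1749*Q (C(Q, R) = (1749*Q - 1620*R) + 23*41**2 = (-1620*R + 1749*Q) + 23*1681 = (-1620*R + 1749*Q) + 38663 = 38663 - 1620*R + 1749*Q)
C(19*(-23) - 1, z*78) - 1269214 = (38663 - (-21060)*78 + 1749*(19*(-23) - 1)) - 1269214 = (38663 - 1620*(-1014) + 1749*(-437 - 1)) - 1269214 = (38663 + 1642680 + 1749*(-438)) - 1269214 = (38663 + 1642680 - 766062) - 1269214 = 915281 - 1269214 = -353933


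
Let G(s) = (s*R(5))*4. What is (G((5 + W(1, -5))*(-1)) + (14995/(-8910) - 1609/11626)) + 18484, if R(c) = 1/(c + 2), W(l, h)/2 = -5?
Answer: 670187561443/36255681 ≈ 18485.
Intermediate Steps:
W(l, h) = -10 (W(l, h) = 2*(-5) = -10)
R(c) = 1/(2 + c)
G(s) = 4*s/7 (G(s) = (s/(2 + 5))*4 = (s/7)*4 = 4*s/7)
(G((5 + W(1, -5))*(-1)) + (14995/(-8910) - 1609/11626)) + 18484 = (4*((5 - 10)*(-1))/7 + (14995/(-8910) - 1609/11626)) + 18484 = (4*(-5*(-1))/7 + (14995*(-1/8910) - 1609*1/11626)) + 18484 = ((4/7)*5 + (-2999/1782 - 1609/11626)) + 18484 = (20/7 - 9433403/5179383) + 18484 = 37553839/36255681 + 18484 = 670187561443/36255681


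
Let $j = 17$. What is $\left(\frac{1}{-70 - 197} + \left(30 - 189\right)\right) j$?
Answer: $- \frac{721718}{267} \approx -2703.1$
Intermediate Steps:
$\left(\frac{1}{-70 - 197} + \left(30 - 189\right)\right) j = \left(\frac{1}{-70 - 197} + \left(30 - 189\right)\right) 17 = \left(\frac{1}{-267} + \left(30 - 189\right)\right) 17 = \left(- \frac{1}{267} - 159\right) 17 = \left(- \frac{42454}{267}\right) 17 = - \frac{721718}{267}$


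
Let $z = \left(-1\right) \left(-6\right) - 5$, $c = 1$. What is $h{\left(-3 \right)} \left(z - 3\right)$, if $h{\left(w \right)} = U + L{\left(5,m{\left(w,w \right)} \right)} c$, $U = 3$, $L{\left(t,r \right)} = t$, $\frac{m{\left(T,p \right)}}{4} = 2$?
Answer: $-16$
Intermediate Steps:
$m{\left(T,p \right)} = 8$ ($m{\left(T,p \right)} = 4 \cdot 2 = 8$)
$z = 1$ ($z = 6 - 5 = 1$)
$h{\left(w \right)} = 8$ ($h{\left(w \right)} = 3 + 5 \cdot 1 = 3 + 5 = 8$)
$h{\left(-3 \right)} \left(z - 3\right) = 8 \left(1 - 3\right) = 8 \left(-2\right) = -16$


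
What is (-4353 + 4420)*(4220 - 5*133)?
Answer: 238185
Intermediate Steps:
(-4353 + 4420)*(4220 - 5*133) = 67*(4220 - 665) = 67*3555 = 238185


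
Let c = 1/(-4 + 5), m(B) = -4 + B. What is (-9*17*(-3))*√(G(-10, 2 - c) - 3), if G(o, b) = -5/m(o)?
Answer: 459*I*√518/14 ≈ 746.19*I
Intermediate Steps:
c = 1 (c = 1/1 = 1)
G(o, b) = -5/(-4 + o)
(-9*17*(-3))*√(G(-10, 2 - c) - 3) = (-9*17*(-3))*√(-5/(-4 - 10) - 3) = (-153*(-3))*√(-5/(-14) - 3) = 459*√(-5*(-1/14) - 3) = 459*√(5/14 - 3) = 459*√(-37/14) = 459*(I*√518/14) = 459*I*√518/14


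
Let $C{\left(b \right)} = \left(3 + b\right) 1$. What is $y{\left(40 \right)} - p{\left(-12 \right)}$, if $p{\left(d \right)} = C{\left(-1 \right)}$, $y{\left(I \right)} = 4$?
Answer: $2$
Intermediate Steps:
$C{\left(b \right)} = 3 + b$
$p{\left(d \right)} = 2$ ($p{\left(d \right)} = 3 - 1 = 2$)
$y{\left(40 \right)} - p{\left(-12 \right)} = 4 - 2 = 2$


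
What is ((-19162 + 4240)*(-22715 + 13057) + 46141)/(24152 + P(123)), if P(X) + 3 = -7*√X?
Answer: 84911899213/14223614 + 1009139719*√123/583168174 ≈ 5989.0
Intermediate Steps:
P(X) = -3 - 7*√X
((-19162 + 4240)*(-22715 + 13057) + 46141)/(24152 + P(123)) = ((-19162 + 4240)*(-22715 + 13057) + 46141)/(24152 + (-3 - 7*√123)) = (-14922*(-9658) + 46141)/(24149 - 7*√123) = (144116676 + 46141)/(24149 - 7*√123) = 144162817/(24149 - 7*√123)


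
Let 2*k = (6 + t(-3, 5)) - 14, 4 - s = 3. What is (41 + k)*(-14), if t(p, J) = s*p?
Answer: -497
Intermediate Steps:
s = 1 (s = 4 - 1*3 = 4 - 3 = 1)
t(p, J) = p (t(p, J) = 1*p = p)
k = -11/2 (k = ((6 - 3) - 14)/2 = (3 - 14)/2 = (1/2)*(-11) = -11/2 ≈ -5.5000)
(41 + k)*(-14) = (41 - 11/2)*(-14) = (71/2)*(-14) = -497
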